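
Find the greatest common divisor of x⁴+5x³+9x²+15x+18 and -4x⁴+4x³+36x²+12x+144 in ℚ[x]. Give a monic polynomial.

Repeated division with remainder:
  x⁴+5x³+9x²+15x+18 = (-1/4)(-4x⁴+4x³+36x²+12x+144) + (6x³+18x²+18x+54)
  -4x⁴+4x³+36x²+12x+144 = (-(2/3)x+8/3)(6x³+18x²+18x+54) + (0)
Last nonzero remainder: 6x³+18x²+18x+54. Dividing through by 6 gives the monic gcd x³+3x²+3x+9.

x³+3x²+3x+9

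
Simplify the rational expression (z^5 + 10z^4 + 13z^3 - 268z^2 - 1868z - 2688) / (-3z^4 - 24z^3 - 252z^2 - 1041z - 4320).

(-z^3 - 3z^2 + 40z + 84)/(3z^2 + 3z + 135)

Repeated division with remainder:
  z^5 + 10z^4 + 13z^3 - 268z^2 - 1868z - 2688 = (-(1/3)z - 2/3)(-3z^4 - 24z^3 - 252z^2 - 1041z - 4320) + (-87z^3 - 783z^2 - 4002z - 5568)
  -3z^4 - 24z^3 - 252z^2 - 1041z - 4320 = ((1/29)z - 1/29)(-87z^3 - 783z^2 - 4002z - 5568) + (-141z^2 - 987z - 4512)
  -87z^3 - 783z^2 - 4002z - 5568 = ((29/47)z + 58/47)(-141z^2 - 987z - 4512) + (0)
Last nonzero remainder: -141z^2 - 987z - 4512. Dividing through by -141 gives the monic gcd z^2 + 7z + 32.
Cancel z^2 + 7z + 32 from numerator and denominator to get the reduced form.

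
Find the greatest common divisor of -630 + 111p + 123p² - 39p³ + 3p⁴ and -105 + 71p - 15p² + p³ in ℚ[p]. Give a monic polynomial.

By polynomial division,
  3p⁴ - 39p³ + 123p² + 111p - 630 = (3p + 6)(p³ - 15p² + 71p - 105) + (0)
The last nonzero remainder p³ - 15p² + 71p - 105 is already monic.

-105 + 71p - 15p² + p³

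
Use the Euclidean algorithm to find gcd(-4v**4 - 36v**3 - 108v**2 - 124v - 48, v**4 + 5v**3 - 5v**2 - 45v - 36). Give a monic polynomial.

v**3 + 8v**2 + 19v + 12

Repeated division with remainder:
  -4v**4 - 36v**3 - 108v**2 - 124v - 48 = (-4)(v**4 + 5v**3 - 5v**2 - 45v - 36) + (-16v**3 - 128v**2 - 304v - 192)
  v**4 + 5v**3 - 5v**2 - 45v - 36 = (-(1/16)v + 3/16)(-16v**3 - 128v**2 - 304v - 192) + (0)
Last nonzero remainder: -16v**3 - 128v**2 - 304v - 192. Dividing through by -16 gives the monic gcd v**3 + 8v**2 + 19v + 12.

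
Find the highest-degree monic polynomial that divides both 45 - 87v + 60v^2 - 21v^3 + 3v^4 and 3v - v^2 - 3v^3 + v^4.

By polynomial division,
  3v^4 - 21v^3 + 60v^2 - 87v + 45 = (3)(v^4 - 3v^3 - v^2 + 3v) + (-12v^3 + 63v^2 - 96v + 45)
  v^4 - 3v^3 - v^2 + 3v = (-(1/12)v - 3/16)(-12v^3 + 63v^2 - 96v + 45) + ((45/16)v^2 - (45/4)v + 135/16)
  -12v^3 + 63v^2 - 96v + 45 = (-(64/15)v + 16/3)((45/16)v^2 - (45/4)v + 135/16) + (0)
Last nonzero remainder: (45/16)v^2 - (45/4)v + 135/16. Dividing through by 45/16 gives the monic gcd v^2 - 4v + 3.

3 - 4v + v^2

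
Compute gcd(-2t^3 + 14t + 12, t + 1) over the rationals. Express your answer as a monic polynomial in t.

Euclidean algorithm in ℚ[t]:
  -2t^3 + 14t + 12 = (-2t^2 + 2t + 12)(t + 1) + (0)
The last nonzero remainder t + 1 is already monic.

t + 1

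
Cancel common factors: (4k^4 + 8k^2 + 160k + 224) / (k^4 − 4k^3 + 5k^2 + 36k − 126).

(4k^2 + 16k + 16)/(k^2 − 9)

Apply the Euclidean algorithm:
  4k^4 + 8k^2 + 160k + 224 = (4)(k^4 − 4k^3 + 5k^2 + 36k − 126) + (16k^3 − 12k^2 + 16k + 728)
  k^4 − 4k^3 + 5k^2 + 36k − 126 = ((1/16)k − 13/64)(16k^3 − 12k^2 + 16k + 728) + ((25/16)k^2 − (25/4)k + 175/8)
  16k^3 − 12k^2 + 16k + 728 = ((256/25)k + 832/25)((25/16)k^2 − (25/4)k + 175/8) + (0)
Last nonzero remainder: (25/16)k^2 − (25/4)k + 175/8. Dividing through by 25/16 gives the monic gcd k^2 − 4k + 14.
Cancel k^2 − 4k + 14 from numerator and denominator to get the reduced form.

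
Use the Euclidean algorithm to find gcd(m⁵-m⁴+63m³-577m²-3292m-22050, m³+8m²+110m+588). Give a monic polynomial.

m²+2m+98

By polynomial division,
  m⁵-m⁴+63m³-577m²-3292m-22050 = (m²-9m+25)(m³+8m²+110m+588) + (-375m²-750m-36750)
  m³+8m²+110m+588 = (-(1/375)m-2/125)(-375m²-750m-36750) + (0)
Last nonzero remainder: -375m²-750m-36750. Dividing through by -375 gives the monic gcd m²+2m+98.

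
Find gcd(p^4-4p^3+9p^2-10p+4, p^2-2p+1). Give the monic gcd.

Euclidean algorithm in ℚ[p]:
  p^4-4p^3+9p^2-10p+4 = (p^2-2p+4)(p^2-2p+1) + (0)
The last nonzero remainder p^2-2p+1 is already monic.

p^2-2p+1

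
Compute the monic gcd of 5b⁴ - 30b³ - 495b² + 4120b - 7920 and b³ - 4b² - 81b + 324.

b² - 13b + 36

Apply the Euclidean algorithm:
  5b⁴ - 30b³ - 495b² + 4120b - 7920 = (5b - 10)(b³ - 4b² - 81b + 324) + (-130b² + 1690b - 4680)
  b³ - 4b² - 81b + 324 = (-(1/130)b - 9/130)(-130b² + 1690b - 4680) + (0)
Last nonzero remainder: -130b² + 1690b - 4680. Dividing through by -130 gives the monic gcd b² - 13b + 36.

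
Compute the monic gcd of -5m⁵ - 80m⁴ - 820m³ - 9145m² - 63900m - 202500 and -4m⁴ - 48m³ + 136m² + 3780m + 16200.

m² + 11m + 45

By polynomial division,
  -5m⁵ - 80m⁴ - 820m³ - 9145m² - 63900m - 202500 = ((5/4)m + 5)(-4m⁴ - 48m³ + 136m² + 3780m + 16200) + (-750m³ - 14550m² - 103050m - 283500)
  -4m⁴ - 48m³ + 136m² + 3780m + 16200 = ((2/375)m - 74/1875)(-750m³ - 14550m² - 103050m - 283500) + ((2784/25)m² + (30624/25)m + 25056/5)
  -750m³ - 14550m² - 103050m - 283500 = (-(3125/464)m - 13125/232)((2784/25)m² + (30624/25)m + 25056/5) + (0)
Last nonzero remainder: (2784/25)m² + (30624/25)m + 25056/5. Dividing through by 2784/25 gives the monic gcd m² + 11m + 45.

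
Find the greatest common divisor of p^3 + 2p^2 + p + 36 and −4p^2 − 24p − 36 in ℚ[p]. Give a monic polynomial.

1

By polynomial division,
  p^3 + 2p^2 + p + 36 = (−(1/4)p + 1)(−4p^2 − 24p − 36) + (16p + 72)
  −4p^2 − 24p − 36 = (−(1/4)p − 3/8)(16p + 72) + (−9)
  16p + 72 = (−(16/9)p − 8)(−9) + (0)
The last nonzero remainder is the constant −9, so the polynomials are coprime and gcd = 1.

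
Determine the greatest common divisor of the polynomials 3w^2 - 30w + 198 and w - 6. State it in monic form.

1

By polynomial division,
  3w^2 - 30w + 198 = (3w - 12)(w - 6) + (126)
  w - 6 = ((1/126)w - 1/21)(126) + (0)
The last nonzero remainder is the constant 126, so the polynomials are coprime and gcd = 1.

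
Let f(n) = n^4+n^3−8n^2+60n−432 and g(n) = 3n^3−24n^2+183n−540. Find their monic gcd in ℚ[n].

n−4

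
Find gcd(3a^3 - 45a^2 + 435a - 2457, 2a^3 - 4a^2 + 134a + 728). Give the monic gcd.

By polynomial division,
  3a^3 - 45a^2 + 435a - 2457 = (3/2)(2a^3 - 4a^2 + 134a + 728) + (-39a^2 + 234a - 3549)
  2a^3 - 4a^2 + 134a + 728 = (-(2/39)a - 8/39)(-39a^2 + 234a - 3549) + (0)
Last nonzero remainder: -39a^2 + 234a - 3549. Dividing through by -39 gives the monic gcd a^2 - 6a + 91.

a^2 - 6a + 91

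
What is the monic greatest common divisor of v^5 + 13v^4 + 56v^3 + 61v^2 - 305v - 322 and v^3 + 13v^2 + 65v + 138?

v^2 + 7v + 23

By polynomial division,
  v^5 + 13v^4 + 56v^3 + 61v^2 - 305v - 322 = (v^2 - 9)(v^3 + 13v^2 + 65v + 138) + (40v^2 + 280v + 920)
  v^3 + 13v^2 + 65v + 138 = ((1/40)v + 3/20)(40v^2 + 280v + 920) + (0)
Last nonzero remainder: 40v^2 + 280v + 920. Dividing through by 40 gives the monic gcd v^2 + 7v + 23.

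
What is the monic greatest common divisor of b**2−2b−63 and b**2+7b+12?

By polynomial division,
  b**2−2b−63 = (b**2+7b+12) + (−9b−75)
  b**2+7b+12 = (−(1/9)b+4/27)(−9b−75) + (208/9)
  −9b−75 = (−(81/208)b−675/208)(208/9) + (0)
The last nonzero remainder is the constant 208/9, so the polynomials are coprime and gcd = 1.

1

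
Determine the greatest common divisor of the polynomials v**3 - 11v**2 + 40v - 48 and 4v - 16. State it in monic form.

v - 4

Euclidean algorithm in ℚ[v]:
  v**3 - 11v**2 + 40v - 48 = ((1/4)v**2 - (7/4)v + 3)(4v - 16) + (0)
Last nonzero remainder: 4v - 16. Dividing through by 4 gives the monic gcd v - 4.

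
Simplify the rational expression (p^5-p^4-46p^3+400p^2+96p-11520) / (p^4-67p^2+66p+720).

(p^3-3p^2+8p+240)/(p^2-2p-15)

Apply the Euclidean algorithm:
  p^5-p^4-46p^3+400p^2+96p-11520 = (p-1)(p^4-67p^2+66p+720) + (21p^3+267p^2-558p-10800)
  p^4-67p^2+66p+720 = ((1/21)p-89/147)(21p^3+267p^2-558p-10800) + ((5940/49)p^2+(11880/49)p-285120/49)
  21p^3+267p^2-558p-10800 = ((343/1980)p+245/132)((5940/49)p^2+(11880/49)p-285120/49) + (0)
Last nonzero remainder: (5940/49)p^2+(11880/49)p-285120/49. Dividing through by 5940/49 gives the monic gcd p^2+2p-48.
Cancel p^2+2p-48 from numerator and denominator to get the reduced form.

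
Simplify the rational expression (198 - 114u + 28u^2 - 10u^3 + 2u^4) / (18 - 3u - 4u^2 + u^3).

(22 + 2u + 2u^2)/(2 + u)

Apply the Euclidean algorithm:
  2u^4 - 10u^3 + 28u^2 - 114u + 198 = (2u - 2)(u^3 - 4u^2 - 3u + 18) + (26u^2 - 156u + 234)
  u^3 - 4u^2 - 3u + 18 = ((1/26)u + 1/13)(26u^2 - 156u + 234) + (0)
Last nonzero remainder: 26u^2 - 156u + 234. Dividing through by 26 gives the monic gcd u^2 - 6u + 9.
Cancel u^2 - 6u + 9 from numerator and denominator to get the reduced form.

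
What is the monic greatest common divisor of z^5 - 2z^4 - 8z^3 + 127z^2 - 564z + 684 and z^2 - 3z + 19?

z^2 - 3z + 19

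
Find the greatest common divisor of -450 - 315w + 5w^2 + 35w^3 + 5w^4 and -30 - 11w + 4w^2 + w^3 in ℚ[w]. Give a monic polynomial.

Apply the Euclidean algorithm:
  5w^4 + 35w^3 + 5w^2 - 315w - 450 = (5w + 15)(w^3 + 4w^2 - 11w - 30) + (0)
The last nonzero remainder w^3 + 4w^2 - 11w - 30 is already monic.

-30 - 11w + 4w^2 + w^3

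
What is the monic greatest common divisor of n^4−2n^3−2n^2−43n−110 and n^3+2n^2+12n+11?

n^2+n+11

Repeated division with remainder:
  n^4−2n^3−2n^2−43n−110 = (n−4)(n^3+2n^2+12n+11) + (−6n^2−6n−66)
  n^3+2n^2+12n+11 = (−(1/6)n−1/6)(−6n^2−6n−66) + (0)
Last nonzero remainder: −6n^2−6n−66. Dividing through by −6 gives the monic gcd n^2+n+11.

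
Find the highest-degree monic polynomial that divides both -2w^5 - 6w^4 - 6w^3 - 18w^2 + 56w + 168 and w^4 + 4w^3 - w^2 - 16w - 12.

Euclidean algorithm in ℚ[w]:
  -2w^5 - 6w^4 - 6w^3 - 18w^2 + 56w + 168 = (-2w + 2)(w^4 + 4w^3 - w^2 - 16w - 12) + (-16w^3 - 48w^2 + 64w + 192)
  w^4 + 4w^3 - w^2 - 16w - 12 = (-(1/16)w - 1/16)(-16w^3 - 48w^2 + 64w + 192) + (0)
Last nonzero remainder: -16w^3 - 48w^2 + 64w + 192. Dividing through by -16 gives the monic gcd w^3 + 3w^2 - 4w - 12.

w^3 + 3w^2 - 4w - 12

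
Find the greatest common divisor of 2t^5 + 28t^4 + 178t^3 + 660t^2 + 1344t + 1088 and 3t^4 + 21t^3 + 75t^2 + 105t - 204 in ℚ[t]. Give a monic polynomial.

Euclidean algorithm in ℚ[t]:
  2t^5 + 28t^4 + 178t^3 + 660t^2 + 1344t + 1088 = ((2/3)t + 14/3)(3t^4 + 21t^3 + 75t^2 + 105t - 204) + (30t^3 + 240t^2 + 990t + 2040)
  3t^4 + 21t^3 + 75t^2 + 105t - 204 = ((1/10)t - 1/10)(30t^3 + 240t^2 + 990t + 2040) + (0)
Last nonzero remainder: 30t^3 + 240t^2 + 990t + 2040. Dividing through by 30 gives the monic gcd t^3 + 8t^2 + 33t + 68.

t^3 + 8t^2 + 33t + 68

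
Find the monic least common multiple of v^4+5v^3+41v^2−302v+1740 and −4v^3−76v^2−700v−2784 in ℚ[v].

v^5+13v^4+81v^3+26v^2−676v+13920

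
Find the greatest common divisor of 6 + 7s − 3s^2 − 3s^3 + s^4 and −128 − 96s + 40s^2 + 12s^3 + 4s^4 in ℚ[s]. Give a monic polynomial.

−2 − s + s^2

Repeated division with remainder:
  s^4 − 3s^3 − 3s^2 + 7s + 6 = (1/4)(4s^4 + 12s^3 + 40s^2 − 96s − 128) + (−6s^3 − 13s^2 + 31s + 38)
  4s^4 + 12s^3 + 40s^2 − 96s − 128 = (−(2/3)s − 5/9)(−6s^3 − 13s^2 + 31s + 38) + ((481/9)s^2 − (481/9)s − 962/9)
  −6s^3 − 13s^2 + 31s + 38 = (−(54/481)s − 171/481)((481/9)s^2 − (481/9)s − 962/9) + (0)
Last nonzero remainder: (481/9)s^2 − (481/9)s − 962/9. Dividing through by 481/9 gives the monic gcd s^2 − s − 2.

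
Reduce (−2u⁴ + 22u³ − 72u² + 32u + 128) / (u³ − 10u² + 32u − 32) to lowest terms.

By polynomial division,
  −2u⁴ + 22u³ − 72u² + 32u + 128 = (−2u + 2)(u³ − 10u² + 32u − 32) + (12u² − 96u + 192)
  u³ − 10u² + 32u − 32 = ((1/12)u − 1/6)(12u² − 96u + 192) + (0)
Last nonzero remainder: 12u² − 96u + 192. Dividing through by 12 gives the monic gcd u² − 8u + 16.
Cancel u² − 8u + 16 from numerator and denominator to get the reduced form.

(−2u² + 6u + 8)/(u − 2)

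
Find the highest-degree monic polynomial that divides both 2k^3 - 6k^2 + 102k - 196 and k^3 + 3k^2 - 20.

k - 2

Repeated division with remainder:
  2k^3 - 6k^2 + 102k - 196 = (2)(k^3 + 3k^2 - 20) + (-12k^2 + 102k - 156)
  k^3 + 3k^2 - 20 = (-(1/12)k - 23/24)(-12k^2 + 102k - 156) + ((339/4)k - 339/2)
  -12k^2 + 102k - 156 = (-(16/113)k + 104/113)((339/4)k - 339/2) + (0)
Last nonzero remainder: (339/4)k - 339/2. Dividing through by 339/4 gives the monic gcd k - 2.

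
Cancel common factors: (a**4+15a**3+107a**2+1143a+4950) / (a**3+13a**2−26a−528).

Euclidean algorithm in ℚ[a]:
  a**4+15a**3+107a**2+1143a+4950 = (a+2)(a**3+13a**2−26a−528) + (107a**2+1723a+6006)
  a**3+13a**2−26a−528 = ((1/107)a−332/11449)(107a**2+1723a+6006) + (−(368280/11449)a−4051080/11449)
  107a**2+1723a+6006 = (−(1225043/368280)a−1041859/61380)(−(368280/11449)a−4051080/11449) + (0)
Last nonzero remainder: −(368280/11449)a−4051080/11449. Dividing through by −368280/11449 gives the monic gcd a+11.
Cancel a+11 from numerator and denominator to get the reduced form.

(a**3+4a**2+63a+450)/(a**2+2a−48)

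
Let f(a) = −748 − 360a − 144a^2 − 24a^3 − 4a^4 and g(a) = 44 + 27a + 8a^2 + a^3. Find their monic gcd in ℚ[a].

Repeated division with remainder:
  −4a^4 − 24a^3 − 144a^2 − 360a − 748 = (−4a + 8)(a^3 + 8a^2 + 27a + 44) + (−100a^2 − 400a − 1100)
  a^3 + 8a^2 + 27a + 44 = (−(1/100)a − 1/25)(−100a^2 − 400a − 1100) + (0)
Last nonzero remainder: −100a^2 − 400a − 1100. Dividing through by −100 gives the monic gcd a^2 + 4a + 11.

11 + 4a + a^2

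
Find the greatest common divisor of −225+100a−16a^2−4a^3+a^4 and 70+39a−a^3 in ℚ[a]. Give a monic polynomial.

5+a

Euclidean algorithm in ℚ[a]:
  a^4−4a^3−16a^2+100a−225 = (−a+4)(−a^3+39a+70) + (23a^2+14a−505)
  −a^3+39a+70 = (−(1/23)a+14/529)(23a^2+14a−505) + ((8820/529)a+44100/529)
  23a^2+14a−505 = ((12167/8820)a−53429/8820)((8820/529)a+44100/529) + (0)
Last nonzero remainder: (8820/529)a+44100/529. Dividing through by 8820/529 gives the monic gcd a+5.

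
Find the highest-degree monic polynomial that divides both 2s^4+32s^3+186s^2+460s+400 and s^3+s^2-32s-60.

s^2+7s+10

Euclidean algorithm in ℚ[s]:
  2s^4+32s^3+186s^2+460s+400 = (2s+30)(s^3+s^2-32s-60) + (220s^2+1540s+2200)
  s^3+s^2-32s-60 = ((1/220)s-3/110)(220s^2+1540s+2200) + (0)
Last nonzero remainder: 220s^2+1540s+2200. Dividing through by 220 gives the monic gcd s^2+7s+10.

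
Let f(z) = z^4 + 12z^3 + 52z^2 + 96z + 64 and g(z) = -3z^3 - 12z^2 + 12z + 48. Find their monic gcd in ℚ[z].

z^2 + 6z + 8

Apply the Euclidean algorithm:
  z^4 + 12z^3 + 52z^2 + 96z + 64 = (-(1/3)z - 8/3)(-3z^3 - 12z^2 + 12z + 48) + (24z^2 + 144z + 192)
  -3z^3 - 12z^2 + 12z + 48 = (-(1/8)z + 1/4)(24z^2 + 144z + 192) + (0)
Last nonzero remainder: 24z^2 + 144z + 192. Dividing through by 24 gives the monic gcd z^2 + 6z + 8.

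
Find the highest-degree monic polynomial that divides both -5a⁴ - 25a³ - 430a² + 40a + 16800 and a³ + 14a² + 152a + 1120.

Repeated division with remainder:
  -5a⁴ - 25a³ - 430a² + 40a + 16800 = (-5a + 45)(a³ + 14a² + 152a + 1120) + (-300a² - 1200a - 33600)
  a³ + 14a² + 152a + 1120 = (-(1/300)a - 1/30)(-300a² - 1200a - 33600) + (0)
Last nonzero remainder: -300a² - 1200a - 33600. Dividing through by -300 gives the monic gcd a² + 4a + 112.

a² + 4a + 112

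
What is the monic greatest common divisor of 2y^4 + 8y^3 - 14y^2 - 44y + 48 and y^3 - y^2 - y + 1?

Repeated division with remainder:
  2y^4 + 8y^3 - 14y^2 - 44y + 48 = (2y + 10)(y^3 - y^2 - y + 1) + (-2y^2 - 36y + 38)
  y^3 - y^2 - y + 1 = (-(1/2)y + 19/2)(-2y^2 - 36y + 38) + (360y - 360)
  -2y^2 - 36y + 38 = (-(1/180)y - 19/180)(360y - 360) + (0)
Last nonzero remainder: 360y - 360. Dividing through by 360 gives the monic gcd y - 1.

y - 1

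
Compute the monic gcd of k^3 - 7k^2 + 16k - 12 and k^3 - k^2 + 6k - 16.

Apply the Euclidean algorithm:
  k^3 - 7k^2 + 16k - 12 = (k^3 - k^2 + 6k - 16) + (-6k^2 + 10k + 4)
  k^3 - k^2 + 6k - 16 = (-(1/6)k - 1/9)(-6k^2 + 10k + 4) + ((70/9)k - 140/9)
  -6k^2 + 10k + 4 = (-(27/35)k - 9/35)((70/9)k - 140/9) + (0)
Last nonzero remainder: (70/9)k - 140/9. Dividing through by 70/9 gives the monic gcd k - 2.

k - 2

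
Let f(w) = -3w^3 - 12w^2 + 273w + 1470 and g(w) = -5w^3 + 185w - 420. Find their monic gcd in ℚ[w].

Repeated division with remainder:
  -3w^3 - 12w^2 + 273w + 1470 = (3/5)(-5w^3 + 185w - 420) + (-12w^2 + 162w + 1722)
  -5w^3 + 185w - 420 = ((5/12)w + 45/8)(-12w^2 + 162w + 1722) + (-(5775/4)w - 40425/4)
  -12w^2 + 162w + 1722 = ((16/1925)w - 328/1925)(-(5775/4)w - 40425/4) + (0)
Last nonzero remainder: -(5775/4)w - 40425/4. Dividing through by -5775/4 gives the monic gcd w + 7.

w + 7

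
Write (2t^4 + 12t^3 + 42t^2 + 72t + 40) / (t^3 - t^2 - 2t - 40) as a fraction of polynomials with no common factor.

Apply the Euclidean algorithm:
  2t^4 + 12t^3 + 42t^2 + 72t + 40 = (2t + 14)(t^3 - t^2 - 2t - 40) + (60t^2 + 180t + 600)
  t^3 - t^2 - 2t - 40 = ((1/60)t - 1/15)(60t^2 + 180t + 600) + (0)
Last nonzero remainder: 60t^2 + 180t + 600. Dividing through by 60 gives the monic gcd t^2 + 3t + 10.
Cancel t^2 + 3t + 10 from numerator and denominator to get the reduced form.

(2t^2 + 6t + 4)/(t - 4)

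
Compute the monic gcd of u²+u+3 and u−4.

1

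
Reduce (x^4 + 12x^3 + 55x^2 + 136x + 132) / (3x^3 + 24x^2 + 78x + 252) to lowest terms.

(x^3 + 6x^2 + 19x + 22)/(3x^2 + 6x + 42)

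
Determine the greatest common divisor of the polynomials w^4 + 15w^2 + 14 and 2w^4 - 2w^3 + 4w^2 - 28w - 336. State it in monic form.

w^2 + 14

Euclidean algorithm in ℚ[w]:
  w^4 + 15w^2 + 14 = (1/2)(2w^4 - 2w^3 + 4w^2 - 28w - 336) + (w^3 + 13w^2 + 14w + 182)
  2w^4 - 2w^3 + 4w^2 - 28w - 336 = (2w - 28)(w^3 + 13w^2 + 14w + 182) + (340w^2 + 4760)
  w^3 + 13w^2 + 14w + 182 = ((1/340)w + 13/340)(340w^2 + 4760) + (0)
Last nonzero remainder: 340w^2 + 4760. Dividing through by 340 gives the monic gcd w^2 + 14.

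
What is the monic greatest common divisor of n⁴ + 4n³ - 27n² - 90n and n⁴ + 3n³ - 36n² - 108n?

Euclidean algorithm in ℚ[n]:
  n⁴ + 4n³ - 27n² - 90n = (n⁴ + 3n³ - 36n² - 108n) + (n³ + 9n² + 18n)
  n⁴ + 3n³ - 36n² - 108n = (n - 6)(n³ + 9n² + 18n) + (0)
The last nonzero remainder n³ + 9n² + 18n is already monic.

n³ + 9n² + 18n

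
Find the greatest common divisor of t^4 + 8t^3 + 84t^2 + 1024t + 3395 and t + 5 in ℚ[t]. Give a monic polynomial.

t + 5

Apply the Euclidean algorithm:
  t^4 + 8t^3 + 84t^2 + 1024t + 3395 = (t^3 + 3t^2 + 69t + 679)(t + 5) + (0)
The last nonzero remainder t + 5 is already monic.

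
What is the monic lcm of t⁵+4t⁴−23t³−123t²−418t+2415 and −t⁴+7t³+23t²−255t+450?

t⁷+5t⁶−49t⁵−266t⁴+149t³+5687t²+14955t−72450

Apply the Euclidean algorithm:
  t⁵+4t⁴−23t³−123t²−418t+2415 = (−t−11)(−t⁴+7t³+23t²−255t+450) + (77t³−125t²−2773t+7365)
  −t⁴+7t³+23t²−255t+450 = (−(1/77)t+414/5929)(77t³−125t²−2773t+7365) + (−(25404/5929)t²+(203232/5929)t−381060/5929)
  77t³−125t²−2773t+7365 = (−(456533/25404)t−2911139/25404)(−(25404/5929)t²+(203232/5929)t−381060/5929) + (0)
Last nonzero remainder: −(25404/5929)t²+(203232/5929)t−381060/5929. Dividing through by −25404/5929 gives the monic gcd t²−8t+15.
Then lcm(f, g) = f·g / gcd(f, g); expanding and making the result monic gives the answer.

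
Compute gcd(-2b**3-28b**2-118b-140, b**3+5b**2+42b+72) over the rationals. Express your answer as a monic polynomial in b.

Repeated division with remainder:
  -2b**3-28b**2-118b-140 = (-2)(b**3+5b**2+42b+72) + (-18b**2-34b+4)
  b**3+5b**2+42b+72 = (-(1/18)b-14/81)(-18b**2-34b+4) + ((2944/81)b+5888/81)
  -18b**2-34b+4 = (-(729/1472)b+81/1472)((2944/81)b+5888/81) + (0)
Last nonzero remainder: (2944/81)b+5888/81. Dividing through by 2944/81 gives the monic gcd b+2.

b+2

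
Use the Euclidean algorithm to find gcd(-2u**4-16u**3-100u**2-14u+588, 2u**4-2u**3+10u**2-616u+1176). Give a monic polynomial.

Apply the Euclidean algorithm:
  -2u**4-16u**3-100u**2-14u+588 = (-1)(2u**4-2u**3+10u**2-616u+1176) + (-18u**3-90u**2-630u+1764)
  2u**4-2u**3+10u**2-616u+1176 = (-(1/9)u+2/3)(-18u**3-90u**2-630u+1764) + (0)
Last nonzero remainder: -18u**3-90u**2-630u+1764. Dividing through by -18 gives the monic gcd u**3+5u**2+35u-98.

u**3+5u**2+35u-98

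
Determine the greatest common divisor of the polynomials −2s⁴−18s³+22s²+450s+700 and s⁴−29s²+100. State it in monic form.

Euclidean algorithm in ℚ[s]:
  −2s⁴−18s³+22s²+450s+700 = (−2)(s⁴−29s²+100) + (−18s³−36s²+450s+900)
  s⁴−29s²+100 = (−(1/18)s+1/9)(−18s³−36s²+450s+900) + (0)
Last nonzero remainder: −18s³−36s²+450s+900. Dividing through by −18 gives the monic gcd s³+2s²−25s−50.

s³+2s²−25s−50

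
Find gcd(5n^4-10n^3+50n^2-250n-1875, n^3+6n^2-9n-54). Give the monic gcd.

n+3

Apply the Euclidean algorithm:
  5n^4-10n^3+50n^2-250n-1875 = (5n-40)(n^3+6n^2-9n-54) + (335n^2-340n-4035)
  n^3+6n^2-9n-54 = ((1/335)n+94/4489)(335n^2-340n-4035) + ((45628/4489)n+136884/4489)
  335n^2-340n-4035 = ((1503815/45628)n-6037705/45628)((45628/4489)n+136884/4489) + (0)
Last nonzero remainder: (45628/4489)n+136884/4489. Dividing through by 45628/4489 gives the monic gcd n+3.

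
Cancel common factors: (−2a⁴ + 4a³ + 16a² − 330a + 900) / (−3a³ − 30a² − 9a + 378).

(2a² − 10a + 50)/(3a + 21)

Apply the Euclidean algorithm:
  −2a⁴ + 4a³ + 16a² − 330a + 900 = ((2/3)a − 8)(−3a³ − 30a² − 9a + 378) + (−218a² − 654a + 3924)
  −3a³ − 30a² − 9a + 378 = ((3/218)a + 21/218)(−218a² − 654a + 3924) + (0)
Last nonzero remainder: −218a² − 654a + 3924. Dividing through by −218 gives the monic gcd a² + 3a − 18.
Cancel a² + 3a − 18 from numerator and denominator to get the reduced form.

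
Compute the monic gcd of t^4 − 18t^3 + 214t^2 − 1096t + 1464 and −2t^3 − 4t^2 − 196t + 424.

Apply the Euclidean algorithm:
  t^4 − 18t^3 + 214t^2 − 1096t + 1464 = (−(1/2)t + 10)(−2t^3 − 4t^2 − 196t + 424) + (156t^2 + 1076t − 2776)
  −2t^3 − 4t^2 − 196t + 424 = (−(1/78)t + 191/3042)(156t^2 + 1076t − 2776) + (−(455006/1521)t + 910012/1521)
  156t^2 + 1076t − 2776 = (−(118638/227503)t − 1055574/227503)(−(455006/1521)t + 910012/1521) + (0)
Last nonzero remainder: −(455006/1521)t + 910012/1521. Dividing through by −455006/1521 gives the monic gcd t − 2.

t − 2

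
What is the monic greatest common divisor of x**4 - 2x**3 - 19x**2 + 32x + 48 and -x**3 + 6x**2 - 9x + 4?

By polynomial division,
  x**4 - 2x**3 - 19x**2 + 32x + 48 = (-x - 4)(-x**3 + 6x**2 - 9x + 4) + (-4x**2 + 64)
  -x**3 + 6x**2 - 9x + 4 = ((1/4)x - 3/2)(-4x**2 + 64) + (-25x + 100)
  -4x**2 + 64 = ((4/25)x + 16/25)(-25x + 100) + (0)
Last nonzero remainder: -25x + 100. Dividing through by -25 gives the monic gcd x - 4.

x - 4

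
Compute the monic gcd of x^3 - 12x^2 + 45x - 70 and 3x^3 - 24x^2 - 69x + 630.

By polynomial division,
  x^3 - 12x^2 + 45x - 70 = (1/3)(3x^3 - 24x^2 - 69x + 630) + (-4x^2 + 68x - 280)
  3x^3 - 24x^2 - 69x + 630 = (-(3/4)x - 27/4)(-4x^2 + 68x - 280) + (180x - 1260)
  -4x^2 + 68x - 280 = (-(1/45)x + 2/9)(180x - 1260) + (0)
Last nonzero remainder: 180x - 1260. Dividing through by 180 gives the monic gcd x - 7.

x - 7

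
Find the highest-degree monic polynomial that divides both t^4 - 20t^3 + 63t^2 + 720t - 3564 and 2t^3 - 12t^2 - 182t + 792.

Euclidean algorithm in ℚ[t]:
  t^4 - 20t^3 + 63t^2 + 720t - 3564 = ((1/2)t - 7)(2t^3 - 12t^2 - 182t + 792) + (70t^2 - 950t + 1980)
  2t^3 - 12t^2 - 182t + 792 = ((1/35)t + 53/245)(70t^2 - 950t + 1980) + (-(1620/49)t + 17820/49)
  70t^2 - 950t + 1980 = (-(343/162)t + 49/9)(-(1620/49)t + 17820/49) + (0)
Last nonzero remainder: -(1620/49)t + 17820/49. Dividing through by -1620/49 gives the monic gcd t - 11.

t - 11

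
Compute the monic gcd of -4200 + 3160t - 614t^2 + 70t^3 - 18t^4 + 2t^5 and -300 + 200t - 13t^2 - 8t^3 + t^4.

-60 + 52t - 13t^2 + t^3

Repeated division with remainder:
  2t^5 - 18t^4 + 70t^3 - 614t^2 + 3160t - 4200 = (2t - 2)(t^4 - 8t^3 - 13t^2 + 200t - 300) + (80t^3 - 1040t^2 + 4160t - 4800)
  t^4 - 8t^3 - 13t^2 + 200t - 300 = ((1/80)t + 1/16)(80t^3 - 1040t^2 + 4160t - 4800) + (0)
Last nonzero remainder: 80t^3 - 1040t^2 + 4160t - 4800. Dividing through by 80 gives the monic gcd t^3 - 13t^2 + 52t - 60.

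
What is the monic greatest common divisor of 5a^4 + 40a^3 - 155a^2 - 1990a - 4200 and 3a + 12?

Repeated division with remainder:
  5a^4 + 40a^3 - 155a^2 - 1990a - 4200 = ((5/3)a^3 + (20/3)a^2 - (235/3)a - 350)(3a + 12) + (0)
Last nonzero remainder: 3a + 12. Dividing through by 3 gives the monic gcd a + 4.

a + 4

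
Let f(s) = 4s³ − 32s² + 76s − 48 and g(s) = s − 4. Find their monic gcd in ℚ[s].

By polynomial division,
  4s³ − 32s² + 76s − 48 = (4s² − 16s + 12)(s − 4) + (0)
The last nonzero remainder s − 4 is already monic.

s − 4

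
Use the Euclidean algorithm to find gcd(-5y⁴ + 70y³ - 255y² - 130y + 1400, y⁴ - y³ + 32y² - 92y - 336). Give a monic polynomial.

y² - 2y - 8

Euclidean algorithm in ℚ[y]:
  -5y⁴ + 70y³ - 255y² - 130y + 1400 = (-5)(y⁴ - y³ + 32y² - 92y - 336) + (65y³ - 95y² - 590y - 280)
  y⁴ - y³ + 32y² - 92y - 336 = ((1/65)y + 6/845)(65y³ - 95y² - 590y - 280) + ((7056/169)y² - (14112/169)y - 56448/169)
  65y³ - 95y² - 590y - 280 = ((10985/7056)y + 845/1008)((7056/169)y² - (14112/169)y - 56448/169) + (0)
Last nonzero remainder: (7056/169)y² - (14112/169)y - 56448/169. Dividing through by 7056/169 gives the monic gcd y² - 2y - 8.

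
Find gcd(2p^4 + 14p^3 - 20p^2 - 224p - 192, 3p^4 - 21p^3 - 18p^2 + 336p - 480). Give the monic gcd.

Repeated division with remainder:
  2p^4 + 14p^3 - 20p^2 - 224p - 192 = (2/3)(3p^4 - 21p^3 - 18p^2 + 336p - 480) + (28p^3 - 8p^2 - 448p + 128)
  3p^4 - 21p^3 - 18p^2 + 336p - 480 = ((3/28)p - 141/196)(28p^3 - 8p^2 - 448p + 128) + ((1188/49)p^2 - 19008/49)
  28p^3 - 8p^2 - 448p + 128 = ((343/297)p - 98/297)((1188/49)p^2 - 19008/49) + (0)
Last nonzero remainder: (1188/49)p^2 - 19008/49. Dividing through by 1188/49 gives the monic gcd p^2 - 16.

p^2 - 16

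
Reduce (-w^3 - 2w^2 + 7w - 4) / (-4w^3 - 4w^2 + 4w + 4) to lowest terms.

Repeated division with remainder:
  -w^3 - 2w^2 + 7w - 4 = (1/4)(-4w^3 - 4w^2 + 4w + 4) + (-w^2 + 6w - 5)
  -4w^3 - 4w^2 + 4w + 4 = (4w + 28)(-w^2 + 6w - 5) + (-144w + 144)
  -w^2 + 6w - 5 = ((1/144)w - 5/144)(-144w + 144) + (0)
Last nonzero remainder: -144w + 144. Dividing through by -144 gives the monic gcd w - 1.
Cancel w - 1 from numerator and denominator to get the reduced form.

(w^2 + 3w - 4)/(4w^2 + 8w + 4)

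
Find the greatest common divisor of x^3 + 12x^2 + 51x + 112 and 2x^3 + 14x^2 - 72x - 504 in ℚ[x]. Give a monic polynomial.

Apply the Euclidean algorithm:
  x^3 + 12x^2 + 51x + 112 = (1/2)(2x^3 + 14x^2 - 72x - 504) + (5x^2 + 87x + 364)
  2x^3 + 14x^2 - 72x - 504 = ((2/5)x - 104/25)(5x^2 + 87x + 364) + ((3608/25)x + 25256/25)
  5x^2 + 87x + 364 = ((125/3608)x + 325/902)((3608/25)x + 25256/25) + (0)
Last nonzero remainder: (3608/25)x + 25256/25. Dividing through by 3608/25 gives the monic gcd x + 7.

x + 7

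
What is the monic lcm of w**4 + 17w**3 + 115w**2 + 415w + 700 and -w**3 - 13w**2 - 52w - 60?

w**6 + 25w**5 + 263w**4 + 1539w**3 + 5400w**2 + 10580w + 8400

Repeated division with remainder:
  w**4 + 17w**3 + 115w**2 + 415w + 700 = (-w - 4)(-w**3 - 13w**2 - 52w - 60) + (11w**2 + 147w + 460)
  -w**3 - 13w**2 - 52w - 60 = (-(1/11)w + 4/121)(11w**2 + 147w + 460) + (-(1820/121)w - 9100/121)
  11w**2 + 147w + 460 = (-(1331/1820)w - 2783/455)(-(1820/121)w - 9100/121) + (0)
Last nonzero remainder: -(1820/121)w - 9100/121. Dividing through by -1820/121 gives the monic gcd w + 5.
Then lcm(f, g) = f·g / gcd(f, g); expanding and making the result monic gives the answer.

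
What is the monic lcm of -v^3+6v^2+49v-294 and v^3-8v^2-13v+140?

v^5-7v^4-63v^3+463v^2+686v-5880

By polynomial division,
  -v^3+6v^2+49v-294 = (-1)(v^3-8v^2-13v+140) + (-2v^2+36v-154)
  v^3-8v^2-13v+140 = (-(1/2)v-5)(-2v^2+36v-154) + (90v-630)
  -2v^2+36v-154 = (-(1/45)v+11/45)(90v-630) + (0)
Last nonzero remainder: 90v-630. Dividing through by 90 gives the monic gcd v-7.
Then lcm(f, g) = f·g / gcd(f, g); expanding and making the result monic gives the answer.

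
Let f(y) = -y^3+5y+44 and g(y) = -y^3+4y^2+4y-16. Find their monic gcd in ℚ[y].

Repeated division with remainder:
  -y^3+5y+44 = (-y^3+4y^2+4y-16) + (-4y^2+y+60)
  -y^3+4y^2+4y-16 = ((1/4)y-15/16)(-4y^2+y+60) + (-(161/16)y+161/4)
  -4y^2+y+60 = ((64/161)y+240/161)(-(161/16)y+161/4) + (0)
Last nonzero remainder: -(161/16)y+161/4. Dividing through by -161/16 gives the monic gcd y-4.

y-4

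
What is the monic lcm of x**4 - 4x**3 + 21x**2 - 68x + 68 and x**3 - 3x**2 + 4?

Repeated division with remainder:
  x**4 - 4x**3 + 21x**2 - 68x + 68 = (x - 1)(x**3 - 3x**2 + 4) + (18x**2 - 72x + 72)
  x**3 - 3x**2 + 4 = ((1/18)x + 1/18)(18x**2 - 72x + 72) + (0)
Last nonzero remainder: 18x**2 - 72x + 72. Dividing through by 18 gives the monic gcd x**2 - 4x + 4.
Then lcm(f, g) = f·g / gcd(f, g); expanding and making the result monic gives the answer.

x**5 - 3x**4 + 17x**3 - 47x**2 + 68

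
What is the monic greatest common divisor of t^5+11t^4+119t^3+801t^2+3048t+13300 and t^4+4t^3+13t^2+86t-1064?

By polynomial division,
  t^5+11t^4+119t^3+801t^2+3048t+13300 = (t+7)(t^4+4t^3+13t^2+86t-1064) + (78t^3+624t^2+3510t+20748)
  t^4+4t^3+13t^2+86t-1064 = ((1/78)t-2/39)(78t^3+624t^2+3510t+20748) + (0)
Last nonzero remainder: 78t^3+624t^2+3510t+20748. Dividing through by 78 gives the monic gcd t^3+8t^2+45t+266.

t^3+8t^2+45t+266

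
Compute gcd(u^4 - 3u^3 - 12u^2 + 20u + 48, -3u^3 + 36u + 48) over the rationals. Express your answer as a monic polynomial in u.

u^3 - 12u - 16

Repeated division with remainder:
  u^4 - 3u^3 - 12u^2 + 20u + 48 = (-(1/3)u + 1)(-3u^3 + 36u + 48) + (0)
Last nonzero remainder: -3u^3 + 36u + 48. Dividing through by -3 gives the monic gcd u^3 - 12u - 16.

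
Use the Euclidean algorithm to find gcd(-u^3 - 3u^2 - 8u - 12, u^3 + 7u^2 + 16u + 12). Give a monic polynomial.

Euclidean algorithm in ℚ[u]:
  -u^3 - 3u^2 - 8u - 12 = (-1)(u^3 + 7u^2 + 16u + 12) + (4u^2 + 8u)
  u^3 + 7u^2 + 16u + 12 = ((1/4)u + 5/4)(4u^2 + 8u) + (6u + 12)
  4u^2 + 8u = ((2/3)u)(6u + 12) + (0)
Last nonzero remainder: 6u + 12. Dividing through by 6 gives the monic gcd u + 2.

u + 2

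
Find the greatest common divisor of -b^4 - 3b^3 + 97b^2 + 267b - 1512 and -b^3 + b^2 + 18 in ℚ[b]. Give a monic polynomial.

Apply the Euclidean algorithm:
  -b^4 - 3b^3 + 97b^2 + 267b - 1512 = (b + 4)(-b^3 + b^2 + 18) + (93b^2 + 249b - 1584)
  -b^3 + b^2 + 18 = (-(1/93)b + 38/961)(93b^2 + 249b - 1584) + (-(25830/961)b + 77490/961)
  93b^2 + 249b - 1584 = (-(29791/8610)b - 84568/4305)(-(25830/961)b + 77490/961) + (0)
Last nonzero remainder: -(25830/961)b + 77490/961. Dividing through by -25830/961 gives the monic gcd b - 3.

b - 3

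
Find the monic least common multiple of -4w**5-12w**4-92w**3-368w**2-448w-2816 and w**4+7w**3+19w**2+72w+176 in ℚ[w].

Euclidean algorithm in ℚ[w]:
  -4w**5-12w**4-92w**3-368w**2-448w-2816 = (-4w+16)(w**4+7w**3+19w**2+72w+176) + (-128w**3-384w**2-896w-5632)
  w**4+7w**3+19w**2+72w+176 = (-(1/128)w-1/32)(-128w**3-384w**2-896w-5632) + (0)
Last nonzero remainder: -128w**3-384w**2-896w-5632. Dividing through by -128 gives the monic gcd w**3+3w**2+7w+44.
Then lcm(f, g) = f·g / gcd(f, g); expanding and making the result monic gives the answer.

w**6+7w**5+35w**4+184w**3+480w**2+1152w+2816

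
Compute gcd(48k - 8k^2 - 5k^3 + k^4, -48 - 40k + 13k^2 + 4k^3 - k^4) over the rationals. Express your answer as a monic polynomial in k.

48 - 8k - 5k^2 + k^3

Apply the Euclidean algorithm:
  k^4 - 5k^3 - 8k^2 + 48k = (-1)(-k^4 + 4k^3 + 13k^2 - 40k - 48) + (-k^3 + 5k^2 + 8k - 48)
  -k^4 + 4k^3 + 13k^2 - 40k - 48 = (k + 1)(-k^3 + 5k^2 + 8k - 48) + (0)
Last nonzero remainder: -k^3 + 5k^2 + 8k - 48. Dividing through by -1 gives the monic gcd k^3 - 5k^2 - 8k + 48.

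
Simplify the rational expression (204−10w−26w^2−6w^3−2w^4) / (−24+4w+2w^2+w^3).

Apply the Euclidean algorithm:
  −2w^4−6w^3−26w^2−10w+204 = (−2w−2)(w^3+2w^2+4w−24) + (−14w^2−50w+156)
  w^3+2w^2+4w−24 = (−(1/14)w+11/98)(−14w^2−50w+156) + ((1017/49)w−2034/49)
  −14w^2−50w+156 = (−(686/1017)w−1274/339)((1017/49)w−2034/49) + (0)
Last nonzero remainder: (1017/49)w−2034/49. Dividing through by 1017/49 gives the monic gcd w−2.
Cancel w−2 from numerator and denominator to get the reduced form.

(−102−46w−10w^2−2w^3)/(12+4w+w^2)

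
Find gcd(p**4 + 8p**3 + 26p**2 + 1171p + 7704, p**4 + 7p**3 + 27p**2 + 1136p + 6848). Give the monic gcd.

p**3 - p**2 + 35p + 856

Repeated division with remainder:
  p**4 + 8p**3 + 26p**2 + 1171p + 7704 = (p**4 + 7p**3 + 27p**2 + 1136p + 6848) + (p**3 - p**2 + 35p + 856)
  p**4 + 7p**3 + 27p**2 + 1136p + 6848 = (p + 8)(p**3 - p**2 + 35p + 856) + (0)
The last nonzero remainder p**3 - p**2 + 35p + 856 is already monic.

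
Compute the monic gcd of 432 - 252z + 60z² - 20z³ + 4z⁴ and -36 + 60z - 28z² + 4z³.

9 - 6z + z²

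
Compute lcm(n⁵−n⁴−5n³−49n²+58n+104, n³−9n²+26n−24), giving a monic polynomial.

By polynomial division,
  n⁵−n⁴−5n³−49n²+58n+104 = (n²+8n+41)(n³−9n²+26n−24) + (136n²−816n+1088)
  n³−9n²+26n−24 = ((1/136)n−3/136)(136n²−816n+1088) + (0)
Last nonzero remainder: 136n²−816n+1088. Dividing through by 136 gives the monic gcd n²−6n+8.
Then lcm(f, g) = f·g / gcd(f, g); expanding and making the result monic gives the answer.

n⁶−4n⁵−2n⁴−34n³+205n²−70n−312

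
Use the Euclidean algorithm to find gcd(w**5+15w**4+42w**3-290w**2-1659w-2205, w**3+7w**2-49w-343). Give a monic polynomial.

w**2+14w+49

Euclidean algorithm in ℚ[w]:
  w**5+15w**4+42w**3-290w**2-1659w-2205 = (w**2+8w+35)(w**3+7w**2-49w-343) + (200w**2+2800w+9800)
  w**3+7w**2-49w-343 = ((1/200)w-7/200)(200w**2+2800w+9800) + (0)
Last nonzero remainder: 200w**2+2800w+9800. Dividing through by 200 gives the monic gcd w**2+14w+49.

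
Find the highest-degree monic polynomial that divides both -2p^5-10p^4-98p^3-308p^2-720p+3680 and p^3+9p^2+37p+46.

p^2+7p+23

By polynomial division,
  -2p^5-10p^4-98p^3-308p^2-720p+3680 = (-2p^2+8p-96)(p^3+9p^2+37p+46) + (352p^2+2464p+8096)
  p^3+9p^2+37p+46 = ((1/352)p+1/176)(352p^2+2464p+8096) + (0)
Last nonzero remainder: 352p^2+2464p+8096. Dividing through by 352 gives the monic gcd p^2+7p+23.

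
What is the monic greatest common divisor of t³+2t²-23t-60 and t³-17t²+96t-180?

Euclidean algorithm in ℚ[t]:
  t³+2t²-23t-60 = (t³-17t²+96t-180) + (19t²-119t+120)
  t³-17t²+96t-180 = ((1/19)t-204/361)(19t²-119t+120) + ((8100/361)t-40500/361)
  19t²-119t+120 = ((6859/8100)t-722/675)((8100/361)t-40500/361) + (0)
Last nonzero remainder: (8100/361)t-40500/361. Dividing through by 8100/361 gives the monic gcd t-5.

t-5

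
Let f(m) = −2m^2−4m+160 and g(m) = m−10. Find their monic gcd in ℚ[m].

Apply the Euclidean algorithm:
  −2m^2−4m+160 = (−2m−24)(m−10) + (−80)
  m−10 = (−(1/80)m+1/8)(−80) + (0)
The last nonzero remainder is the constant −80, so the polynomials are coprime and gcd = 1.

1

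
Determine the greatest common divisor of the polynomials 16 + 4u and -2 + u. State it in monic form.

Euclidean algorithm in ℚ[u]:
  4u + 16 = (4)(u - 2) + (24)
  u - 2 = ((1/24)u - 1/12)(24) + (0)
The last nonzero remainder is the constant 24, so the polynomials are coprime and gcd = 1.

1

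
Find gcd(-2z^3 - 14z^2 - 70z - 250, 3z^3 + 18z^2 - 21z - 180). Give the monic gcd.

z + 5

Repeated division with remainder:
  -2z^3 - 14z^2 - 70z - 250 = (-2/3)(3z^3 + 18z^2 - 21z - 180) + (-2z^2 - 84z - 370)
  3z^3 + 18z^2 - 21z - 180 = (-(3/2)z + 54)(-2z^2 - 84z - 370) + (3960z + 19800)
  -2z^2 - 84z - 370 = (-(1/1980)z - 37/1980)(3960z + 19800) + (0)
Last nonzero remainder: 3960z + 19800. Dividing through by 3960 gives the monic gcd z + 5.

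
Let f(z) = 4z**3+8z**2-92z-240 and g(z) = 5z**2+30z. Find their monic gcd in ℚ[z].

1

By polynomial division,
  4z**3+8z**2-92z-240 = ((4/5)z-16/5)(5z**2+30z) + (4z-240)
  5z**2+30z = ((5/4)z+165/2)(4z-240) + (19800)
  4z-240 = ((1/4950)z-2/165)(19800) + (0)
The last nonzero remainder is the constant 19800, so the polynomials are coprime and gcd = 1.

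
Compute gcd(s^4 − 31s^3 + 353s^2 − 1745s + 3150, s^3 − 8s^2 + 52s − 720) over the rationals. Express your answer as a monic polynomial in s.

s − 10

Apply the Euclidean algorithm:
  s^4 − 31s^3 + 353s^2 − 1745s + 3150 = (s − 23)(s^3 − 8s^2 + 52s − 720) + (117s^2 + 171s − 13410)
  s^3 − 8s^2 + 52s − 720 = ((1/117)s − 41/507)(117s^2 + 171s − 13410) + ((30495/169)s − 304950/169)
  117s^2 + 171s − 13410 = ((6591/10165)s + 75543/10165)((30495/169)s − 304950/169) + (0)
Last nonzero remainder: (30495/169)s − 304950/169. Dividing through by 30495/169 gives the monic gcd s − 10.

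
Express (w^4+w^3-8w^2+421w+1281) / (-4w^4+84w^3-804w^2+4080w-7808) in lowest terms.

(-w^2-10w-21)/(4w^2-48w+128)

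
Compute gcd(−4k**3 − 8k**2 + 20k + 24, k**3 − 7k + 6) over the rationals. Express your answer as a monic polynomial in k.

k**2 + k − 6

Apply the Euclidean algorithm:
  −4k**3 − 8k**2 + 20k + 24 = (−4)(k**3 − 7k + 6) + (−8k**2 − 8k + 48)
  k**3 − 7k + 6 = (−(1/8)k + 1/8)(−8k**2 − 8k + 48) + (0)
Last nonzero remainder: −8k**2 − 8k + 48. Dividing through by −8 gives the monic gcd k**2 + k − 6.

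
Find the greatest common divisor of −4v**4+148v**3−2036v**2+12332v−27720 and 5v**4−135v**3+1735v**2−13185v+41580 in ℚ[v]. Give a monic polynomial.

v**2−18v+77

By polynomial division,
  −4v**4+148v**3−2036v**2+12332v−27720 = (−4/5)(5v**4−135v**3+1735v**2−13185v+41580) + (40v**3−648v**2+1784v+5544)
  5v**4−135v**3+1735v**2−13185v+41580 = ((1/8)v−27/20)(40v**3−648v**2+1784v+5544) + ((3186/5)v**2−(57348/5)v+245322/5)
  40v**3−648v**2+1784v+5544 = ((100/1593)v+20/177)((3186/5)v**2−(57348/5)v+245322/5) + (0)
Last nonzero remainder: (3186/5)v**2−(57348/5)v+245322/5. Dividing through by 3186/5 gives the monic gcd v**2−18v+77.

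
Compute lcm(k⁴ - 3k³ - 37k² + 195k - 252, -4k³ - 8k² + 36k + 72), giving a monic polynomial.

Apply the Euclidean algorithm:
  k⁴ - 3k³ - 37k² + 195k - 252 = (-(1/4)k + 5/4)(-4k³ - 8k² + 36k + 72) + (-18k² + 168k - 342)
  -4k³ - 8k² + 36k + 72 = ((2/9)k + 68/27)(-18k² + 168k - 342) + (-(2800/9)k + 2800/3)
  -18k² + 168k - 342 = ((81/1400)k - 513/1400)(-(2800/9)k + 2800/3) + (0)
Last nonzero remainder: -(2800/9)k + 2800/3. Dividing through by -2800/9 gives the monic gcd k - 3.
Then lcm(f, g) = f·g / gcd(f, g); expanding and making the result monic gives the answer.

k⁶ + 2k⁵ - 46k⁴ - 8k³ + 501k² - 90k - 1512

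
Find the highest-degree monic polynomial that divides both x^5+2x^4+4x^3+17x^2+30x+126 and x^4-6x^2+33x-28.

By polynomial division,
  x^5+2x^4+4x^3+17x^2+30x+126 = (x+2)(x^4-6x^2+33x-28) + (10x^3-4x^2-8x+182)
  x^4-6x^2+33x-28 = ((1/10)x+1/25)(10x^3-4x^2-8x+182) + (-(126/25)x^2+(378/25)x-882/25)
  10x^3-4x^2-8x+182 = (-(125/63)x-325/63)(-(126/25)x^2+(378/25)x-882/25) + (0)
Last nonzero remainder: -(126/25)x^2+(378/25)x-882/25. Dividing through by -126/25 gives the monic gcd x^2-3x+7.

x^2-3x+7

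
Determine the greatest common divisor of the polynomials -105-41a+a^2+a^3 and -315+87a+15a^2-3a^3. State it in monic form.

Repeated division with remainder:
  a^3+a^2-41a-105 = (-1/3)(-3a^3+15a^2+87a-315) + (6a^2-12a-210)
  -3a^3+15a^2+87a-315 = (-(1/2)a+3/2)(6a^2-12a-210) + (0)
Last nonzero remainder: 6a^2-12a-210. Dividing through by 6 gives the monic gcd a^2-2a-35.

-35-2a+a^2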